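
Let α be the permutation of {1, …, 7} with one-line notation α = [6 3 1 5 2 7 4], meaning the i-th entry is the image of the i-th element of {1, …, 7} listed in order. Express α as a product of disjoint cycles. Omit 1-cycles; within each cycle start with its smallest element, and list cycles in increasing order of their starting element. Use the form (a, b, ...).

From 1: 1 → 6 → 7 → 4 → 5 → 2 → 3 → 1, closing the cycle (1, 6, 7, 4, 5, 2, 3).
Repeating from the next unused element and collecting all non-trivial cycles gives (1, 6, 7, 4, 5, 2, 3).

(1, 6, 7, 4, 5, 2, 3)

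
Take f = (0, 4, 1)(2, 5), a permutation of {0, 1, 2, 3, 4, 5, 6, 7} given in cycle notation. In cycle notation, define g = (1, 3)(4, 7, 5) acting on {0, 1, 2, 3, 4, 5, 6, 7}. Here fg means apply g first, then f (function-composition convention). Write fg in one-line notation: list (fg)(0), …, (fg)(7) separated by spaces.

For each element, apply g then f: 0 → 0 → 4; 1 → 3 → 3; 2 → 2 → 5; 3 → 1 → 0; 4 → 7 → 7; 5 → 4 → 1; 6 → 6 → 6; 7 → 5 → 2.
So fg in one-line form is 4 3 5 0 7 1 6 2.

4 3 5 0 7 1 6 2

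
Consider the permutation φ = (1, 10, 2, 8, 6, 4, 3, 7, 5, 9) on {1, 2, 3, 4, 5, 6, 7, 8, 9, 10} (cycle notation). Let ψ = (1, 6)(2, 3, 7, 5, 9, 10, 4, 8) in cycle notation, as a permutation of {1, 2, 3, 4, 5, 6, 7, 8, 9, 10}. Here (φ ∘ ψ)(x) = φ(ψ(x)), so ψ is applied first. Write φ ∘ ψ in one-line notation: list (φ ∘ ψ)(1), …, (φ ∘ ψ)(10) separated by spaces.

4 7 5 6 1 10 9 8 2 3

For each element, apply ψ then φ: 1 → 6 → 4; 2 → 3 → 7; 3 → 7 → 5; 4 → 8 → 6; 5 → 9 → 1; 6 → 1 → 10; 7 → 5 → 9; 8 → 2 → 8; 9 → 10 → 2; 10 → 4 → 3.
Collecting the images, φ ∘ ψ = [4 7 5 6 1 10 9 8 2 3].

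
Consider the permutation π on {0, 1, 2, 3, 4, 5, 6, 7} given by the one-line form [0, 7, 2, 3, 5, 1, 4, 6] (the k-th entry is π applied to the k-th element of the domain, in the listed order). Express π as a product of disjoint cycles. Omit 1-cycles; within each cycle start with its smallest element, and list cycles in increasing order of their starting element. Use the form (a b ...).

From 1: 1 → 7 → 6 → 4 → 5 → 1, closing the cycle (1 7 6 4 5).
Repeating from the next unused element and collecting all non-trivial cycles gives (1 7 6 4 5).

(1 7 6 4 5)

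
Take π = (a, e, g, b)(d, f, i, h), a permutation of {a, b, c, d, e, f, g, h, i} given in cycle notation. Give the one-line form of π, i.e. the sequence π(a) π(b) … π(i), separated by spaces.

Each element maps to the next entry in its cycle (wrapping to the front): a↦e, b↦a, c↦c, d↦f, e↦g, f↦i, g↦b, h↦d, i↦h.
So the one-line form is e a c f g i b d h.

e a c f g i b d h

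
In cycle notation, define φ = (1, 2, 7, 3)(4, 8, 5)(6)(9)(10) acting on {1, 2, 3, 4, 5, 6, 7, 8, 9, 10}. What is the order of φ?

The cycle type of φ is (4, 3, 1, 1, 1).
Since disjoint cycles commute, ord(φ) = lcm(4, 3) = 12.

12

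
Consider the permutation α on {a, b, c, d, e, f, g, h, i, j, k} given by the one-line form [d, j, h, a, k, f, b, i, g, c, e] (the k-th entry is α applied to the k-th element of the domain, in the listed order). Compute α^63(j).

Tracing j → c → … returns to j after 6 steps, so j lies in a 6-cycle (b, j, c, h, i, g).
Powers repeat with period 6 on this cycle, and 63 mod 6 = 3, so α^63(j) = α^3(j).
Advancing 3 steps from j: j → c → h → i.

i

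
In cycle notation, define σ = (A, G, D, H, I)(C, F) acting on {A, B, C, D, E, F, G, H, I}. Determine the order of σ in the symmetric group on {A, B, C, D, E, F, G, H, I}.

The cycle type of σ is (5, 2, 1, 1).
The order is lcm(5, 2) = 10.

10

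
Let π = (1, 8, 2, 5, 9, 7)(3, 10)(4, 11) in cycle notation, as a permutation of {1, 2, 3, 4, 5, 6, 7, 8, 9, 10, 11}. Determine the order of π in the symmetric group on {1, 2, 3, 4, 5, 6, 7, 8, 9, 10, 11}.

The cycle type of π is (6, 2, 2, 1).
The order is lcm(6, 2, 2) = 6.

6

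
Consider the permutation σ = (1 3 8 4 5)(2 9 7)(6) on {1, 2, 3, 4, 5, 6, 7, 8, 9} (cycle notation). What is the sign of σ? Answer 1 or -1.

The cycle lengths are 5, 3, 1.
A cycle is odd iff its length is even; σ has 0 even-length cycles, so sgn(σ) = (−1)^0 and σ is even.

1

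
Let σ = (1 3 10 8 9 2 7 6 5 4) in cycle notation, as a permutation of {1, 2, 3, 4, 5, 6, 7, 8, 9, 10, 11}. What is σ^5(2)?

1

2 lies in the 10-cycle (1 3 10 8 9 2 7 6 5 4).
Advancing 5 steps from 2: 2 → 7 → 6 → 5 → 4 → 1.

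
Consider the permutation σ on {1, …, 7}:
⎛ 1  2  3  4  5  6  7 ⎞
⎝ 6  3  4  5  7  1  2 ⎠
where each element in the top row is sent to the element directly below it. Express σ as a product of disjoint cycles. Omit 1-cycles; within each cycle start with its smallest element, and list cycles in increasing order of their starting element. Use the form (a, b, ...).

(1, 6)(2, 3, 4, 5, 7)

Iterating σ from 1 gives 1 → 6 → 1; that is the 2-cycle (1, 6).
Continuing from each remaining unvisited element yields (1, 6)(2, 3, 4, 5, 7).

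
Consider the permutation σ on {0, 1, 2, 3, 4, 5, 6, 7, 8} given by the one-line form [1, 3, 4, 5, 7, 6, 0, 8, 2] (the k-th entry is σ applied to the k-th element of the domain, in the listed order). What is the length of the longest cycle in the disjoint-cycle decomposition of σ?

5

Decomposing into disjoint cycles gives (0 1 3 5 6)(2 4 7 8); the longest has length 5.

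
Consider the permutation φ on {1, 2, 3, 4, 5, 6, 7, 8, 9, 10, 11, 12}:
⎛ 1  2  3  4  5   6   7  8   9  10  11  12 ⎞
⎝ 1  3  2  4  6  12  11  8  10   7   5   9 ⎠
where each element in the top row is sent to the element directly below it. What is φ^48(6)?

5

Tracing 6 → 12 → … returns to 6 after 7 steps, so 6 lies in a 7-cycle (5 6 12 9 10 7 11).
On a 7-cycle, φ^7 is the identity, so φ^48 = φ^6 there (48 ≡ 6 mod 7).
Advancing 6 steps from 6: 6 → 12 → 9 → 10 → 7 → 11 → 5.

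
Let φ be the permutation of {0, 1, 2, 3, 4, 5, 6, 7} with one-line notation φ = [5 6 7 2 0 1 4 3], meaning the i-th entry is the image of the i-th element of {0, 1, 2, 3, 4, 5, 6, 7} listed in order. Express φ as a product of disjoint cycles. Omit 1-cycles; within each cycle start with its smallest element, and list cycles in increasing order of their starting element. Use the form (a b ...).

(0 5 1 6 4)(2 7 3)

Start at 0 and follow images: 0 → 5 → 1 → 6 → 4 → 0, giving the cycle (0 5 1 6 4).
Repeating from the next unused element and collecting all non-trivial cycles gives (0 5 1 6 4)(2 7 3).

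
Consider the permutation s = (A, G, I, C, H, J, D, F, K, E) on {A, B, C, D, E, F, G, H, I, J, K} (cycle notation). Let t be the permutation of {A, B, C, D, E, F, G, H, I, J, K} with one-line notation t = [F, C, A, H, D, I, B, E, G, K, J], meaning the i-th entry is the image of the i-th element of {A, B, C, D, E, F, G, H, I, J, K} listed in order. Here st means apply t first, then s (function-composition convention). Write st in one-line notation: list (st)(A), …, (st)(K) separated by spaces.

Chase each element through t then s: A → F → K; B → C → H; C → A → G; D → H → J; E → D → F; F → I → C; G → B → B; H → E → A; I → G → I; J → K → E; K → J → D.
So st in one-line form is K H G J F C B A I E D.

K H G J F C B A I E D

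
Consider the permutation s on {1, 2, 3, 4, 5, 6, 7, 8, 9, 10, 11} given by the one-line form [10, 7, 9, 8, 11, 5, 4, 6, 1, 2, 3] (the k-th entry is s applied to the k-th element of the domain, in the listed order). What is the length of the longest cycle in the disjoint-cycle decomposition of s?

11

Decomposing into disjoint cycles gives (1 10 2 7 4 8 6 5 11 3 9); the longest has length 11.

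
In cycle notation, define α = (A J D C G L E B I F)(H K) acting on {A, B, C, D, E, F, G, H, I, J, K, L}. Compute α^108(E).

E lies in the 10-cycle (A J D C G L E B I F).
On a 10-cycle, α^10 is the identity, so α^108 = α^8 there (108 ≡ 8 mod 10).
Stepping 8 places around the cycle: E → B → I → F → A → J → D → C → G.

G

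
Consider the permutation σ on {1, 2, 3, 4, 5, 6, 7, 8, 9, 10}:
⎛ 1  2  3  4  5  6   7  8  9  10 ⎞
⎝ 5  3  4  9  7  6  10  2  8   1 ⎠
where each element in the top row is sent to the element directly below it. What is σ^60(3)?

3

Tracing 3 → 4 → … returns to 3 after 5 steps, so 3 lies in a 5-cycle (2 3 4 9 8).
Powers repeat with period 5 on this cycle, and 60 mod 5 = 0, so σ^60(3) = σ^0(3).
So σ^60(3) = 3.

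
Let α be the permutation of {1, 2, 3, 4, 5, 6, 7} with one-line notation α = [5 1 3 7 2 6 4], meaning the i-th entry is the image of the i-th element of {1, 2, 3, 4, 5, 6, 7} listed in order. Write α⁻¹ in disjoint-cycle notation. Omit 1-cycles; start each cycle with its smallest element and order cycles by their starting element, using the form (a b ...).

The cycle decomposition of α is (1 5 2)(4 7).
Reversing each cycle (and rotating so the smallest element leads) gives α⁻¹ = (1 2 5)(4 7).

(1 2 5)(4 7)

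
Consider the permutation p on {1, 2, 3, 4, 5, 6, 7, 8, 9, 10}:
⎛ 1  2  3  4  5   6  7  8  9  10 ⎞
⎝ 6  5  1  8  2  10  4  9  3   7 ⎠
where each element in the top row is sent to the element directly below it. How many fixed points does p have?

No element satisfies p(x) = x, so there are 0 fixed points.

0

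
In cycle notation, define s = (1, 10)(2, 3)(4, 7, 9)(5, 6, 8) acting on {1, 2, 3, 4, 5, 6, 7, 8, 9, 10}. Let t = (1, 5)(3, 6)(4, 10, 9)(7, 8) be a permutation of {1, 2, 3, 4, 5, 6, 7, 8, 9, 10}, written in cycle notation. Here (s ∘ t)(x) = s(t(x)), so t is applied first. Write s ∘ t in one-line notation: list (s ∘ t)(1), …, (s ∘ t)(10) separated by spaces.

6 3 8 1 10 2 5 9 7 4

(s ∘ t)(x) = s(t(x)). Computing each image: s(t(1)) = s(5) = 6, s(t(2)) = s(2) = 3, s(t(3)) = s(6) = 8, s(t(4)) = s(10) = 1, s(t(5)) = s(1) = 10, s(t(6)) = s(3) = 2, s(t(7)) = s(8) = 5, s(t(8)) = s(7) = 9, s(t(9)) = s(4) = 7, s(t(10)) = s(9) = 4.
Hence s ∘ t = [6 3 8 1 10 2 5 9 7 4].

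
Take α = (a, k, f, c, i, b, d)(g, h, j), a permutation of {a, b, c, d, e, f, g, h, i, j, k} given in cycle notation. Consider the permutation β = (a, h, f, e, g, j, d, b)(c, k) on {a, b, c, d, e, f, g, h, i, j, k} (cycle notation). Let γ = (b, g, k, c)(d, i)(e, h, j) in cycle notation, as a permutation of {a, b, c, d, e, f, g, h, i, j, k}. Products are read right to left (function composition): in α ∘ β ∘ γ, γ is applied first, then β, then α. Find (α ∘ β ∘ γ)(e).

c

Apply the permutations in order: γ(e) = h, then β(h) = f, then α(f) = c. So (α ∘ β ∘ γ)(e) = c.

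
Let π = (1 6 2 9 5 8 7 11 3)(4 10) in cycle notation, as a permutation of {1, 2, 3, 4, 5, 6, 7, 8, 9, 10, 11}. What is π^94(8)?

8 lies in the 9-cycle (1 6 2 9 5 8 7 11 3).
Since the cycle has length 9, π^94 acts on it the same as π^4 (94 mod 9 = 4).
Advancing 4 steps from 8: 8 → 7 → 11 → 3 → 1.

1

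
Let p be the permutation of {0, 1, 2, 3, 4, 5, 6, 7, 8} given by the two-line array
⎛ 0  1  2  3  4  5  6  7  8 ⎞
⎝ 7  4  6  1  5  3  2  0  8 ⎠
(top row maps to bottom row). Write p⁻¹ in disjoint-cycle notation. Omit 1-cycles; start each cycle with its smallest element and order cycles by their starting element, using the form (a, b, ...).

(0, 7)(1, 3, 5, 4)(2, 6)

The cycle decomposition of p is (0, 7)(1, 4, 5, 3)(2, 6).
Reversing each cycle (and rotating so the smallest element leads) gives p⁻¹ = (0, 7)(1, 3, 5, 4)(2, 6).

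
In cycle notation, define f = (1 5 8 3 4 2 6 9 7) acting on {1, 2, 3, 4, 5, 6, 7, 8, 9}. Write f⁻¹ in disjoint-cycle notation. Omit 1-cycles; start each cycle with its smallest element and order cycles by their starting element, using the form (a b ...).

Inverting a permutation written in cycle notation just reverses the order within every cycle.
Reversing each cycle of f and rotating so the smallest element leads gives (1 7 9 6 2 4 3 8 5).

(1 7 9 6 2 4 3 8 5)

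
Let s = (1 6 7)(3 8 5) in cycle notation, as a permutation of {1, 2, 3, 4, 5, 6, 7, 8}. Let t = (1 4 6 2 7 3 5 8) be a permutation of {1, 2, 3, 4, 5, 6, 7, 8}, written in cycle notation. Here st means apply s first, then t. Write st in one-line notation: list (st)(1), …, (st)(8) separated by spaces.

2 7 1 6 5 3 4 8

(st)(x) = t(s(x)). Computing each image: t(s(1)) = t(6) = 2, t(s(2)) = t(2) = 7, t(s(3)) = t(8) = 1, t(s(4)) = t(4) = 6, t(s(5)) = t(3) = 5, t(s(6)) = t(7) = 3, t(s(7)) = t(1) = 4, t(s(8)) = t(5) = 8.
Hence st = [2 7 1 6 5 3 4 8].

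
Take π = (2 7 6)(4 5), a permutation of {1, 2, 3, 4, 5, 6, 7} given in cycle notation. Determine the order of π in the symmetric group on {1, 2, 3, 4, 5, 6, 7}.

The disjoint cycles have lengths 3, 2, 1, 1.
Since disjoint cycles commute, ord(π) = lcm(3, 2) = 6.

6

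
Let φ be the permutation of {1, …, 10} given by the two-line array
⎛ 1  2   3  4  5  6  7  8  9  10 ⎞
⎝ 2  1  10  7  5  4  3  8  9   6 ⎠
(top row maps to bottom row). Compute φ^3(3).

4

Tracing 3 → 10 → … returns to 3 after 5 steps, so 3 lies in a 5-cycle (3, 10, 6, 4, 7).
Advancing 3 steps from 3: 3 → 10 → 6 → 4.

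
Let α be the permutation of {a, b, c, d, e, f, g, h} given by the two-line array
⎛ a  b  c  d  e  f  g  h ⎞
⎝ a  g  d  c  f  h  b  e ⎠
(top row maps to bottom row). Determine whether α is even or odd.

even

In disjoint-cycle form the cycle lengths are 3, 2, 2, 1.
A cycle is odd iff its length is even; α has 2 even-length cycles, so sgn(α) = (−1)^2 and α is even.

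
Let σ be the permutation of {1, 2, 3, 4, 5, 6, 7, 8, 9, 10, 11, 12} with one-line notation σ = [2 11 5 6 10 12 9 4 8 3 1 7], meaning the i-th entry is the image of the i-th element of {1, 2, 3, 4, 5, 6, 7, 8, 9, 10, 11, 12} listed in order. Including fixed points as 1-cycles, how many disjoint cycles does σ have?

3

The cycle decomposition is (1, 2, 11)(3, 5, 10)(4, 6, 12, 7, 9, 8), which has 3 cycles (counting 1-cycles).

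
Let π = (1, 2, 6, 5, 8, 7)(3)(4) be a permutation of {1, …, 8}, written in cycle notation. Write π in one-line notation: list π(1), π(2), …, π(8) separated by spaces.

2 6 3 4 8 5 1 7

Reading each image from the cycles: 1→2, 2→6, 3→3, 4→4, 5→8, 6→5, 7→1, 8→7.
So the one-line form is 2 6 3 4 8 5 1 7.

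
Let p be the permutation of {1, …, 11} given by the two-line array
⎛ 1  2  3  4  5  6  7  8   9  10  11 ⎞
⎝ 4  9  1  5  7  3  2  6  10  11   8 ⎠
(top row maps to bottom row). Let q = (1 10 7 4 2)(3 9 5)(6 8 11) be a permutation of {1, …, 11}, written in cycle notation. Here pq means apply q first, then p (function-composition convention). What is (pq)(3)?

10

q(3) = 9, then p(9) = 10; composing gives (pq)(3) = 10.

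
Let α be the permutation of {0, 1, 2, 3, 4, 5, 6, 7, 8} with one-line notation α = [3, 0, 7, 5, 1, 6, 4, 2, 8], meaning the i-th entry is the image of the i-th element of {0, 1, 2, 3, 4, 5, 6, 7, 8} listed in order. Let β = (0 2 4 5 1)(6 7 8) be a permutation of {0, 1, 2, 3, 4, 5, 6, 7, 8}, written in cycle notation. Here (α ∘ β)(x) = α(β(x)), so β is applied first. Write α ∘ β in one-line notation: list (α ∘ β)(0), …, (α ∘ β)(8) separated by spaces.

7 3 1 5 6 0 2 8 4

For each element, apply β then α: 0 → 2 → 7; 1 → 0 → 3; 2 → 4 → 1; 3 → 3 → 5; 4 → 5 → 6; 5 → 1 → 0; 6 → 7 → 2; 7 → 8 → 8; 8 → 6 → 4.
Collecting the images, α ∘ β = [7 3 1 5 6 0 2 8 4].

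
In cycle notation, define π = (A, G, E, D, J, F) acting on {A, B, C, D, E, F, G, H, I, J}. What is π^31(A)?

G

A lies in the 6-cycle (A, G, E, D, J, F).
On a 6-cycle, π^6 is the identity, so π^31 = π^1 there (31 ≡ 1 mod 6).
Stepping 1 place around the cycle: A → G.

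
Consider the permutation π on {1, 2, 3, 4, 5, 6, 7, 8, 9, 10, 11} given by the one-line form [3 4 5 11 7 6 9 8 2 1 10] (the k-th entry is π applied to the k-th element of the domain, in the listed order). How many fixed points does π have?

The fixed points (elements with π(x) = x) are {6, 8}, so there are 2.

2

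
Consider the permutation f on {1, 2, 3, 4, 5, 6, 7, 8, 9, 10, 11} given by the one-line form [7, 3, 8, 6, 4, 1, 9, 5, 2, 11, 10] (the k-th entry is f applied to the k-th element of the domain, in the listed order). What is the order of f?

18

Decomposing into disjoint cycles gives cycle lengths 9, 2.
The order is lcm(9, 2) = 18.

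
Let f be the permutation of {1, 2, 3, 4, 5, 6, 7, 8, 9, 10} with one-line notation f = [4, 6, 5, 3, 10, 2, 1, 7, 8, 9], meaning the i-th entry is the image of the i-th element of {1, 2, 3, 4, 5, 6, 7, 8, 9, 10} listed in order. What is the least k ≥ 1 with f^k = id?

The disjoint-cycle form of f has cycle lengths 8, 2.
The order of f is the least common multiple of its cycle lengths: lcm(8, 2) = 8.

8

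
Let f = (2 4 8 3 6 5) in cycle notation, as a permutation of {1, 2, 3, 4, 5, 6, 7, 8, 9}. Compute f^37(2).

4

2 lies in the 6-cycle (2 4 8 3 6 5).
Powers repeat with period 6 on this cycle, and 37 mod 6 = 1, so f^37(2) = f^1(2).
Advancing 1 step from 2: 2 → 4.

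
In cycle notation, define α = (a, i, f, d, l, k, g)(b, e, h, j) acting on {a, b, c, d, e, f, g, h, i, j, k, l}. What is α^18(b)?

b lies in the 4-cycle (b, e, h, j).
Powers repeat with period 4 on this cycle, and 18 mod 4 = 2, so α^18(b) = α^2(b).
Stepping 2 places around the cycle: b → e → h.

h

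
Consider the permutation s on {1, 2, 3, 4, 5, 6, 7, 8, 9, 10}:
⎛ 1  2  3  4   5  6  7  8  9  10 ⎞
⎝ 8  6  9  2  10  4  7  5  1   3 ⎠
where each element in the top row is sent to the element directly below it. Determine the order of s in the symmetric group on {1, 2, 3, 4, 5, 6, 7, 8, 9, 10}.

Writing s as disjoint cycles, the cycle lengths are 6, 3, 1.
Since disjoint cycles commute, ord(s) = lcm(6, 3) = 6.

6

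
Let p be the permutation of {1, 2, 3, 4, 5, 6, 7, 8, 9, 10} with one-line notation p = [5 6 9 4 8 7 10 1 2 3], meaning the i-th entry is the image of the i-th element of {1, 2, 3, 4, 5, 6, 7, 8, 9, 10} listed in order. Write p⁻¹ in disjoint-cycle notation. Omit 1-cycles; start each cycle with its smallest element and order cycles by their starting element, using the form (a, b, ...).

The cycle decomposition of p is (1, 5, 8)(2, 6, 7, 10, 3, 9).
The inverse reverses every cycle; in canonical form, p⁻¹ = (1, 8, 5)(2, 9, 3, 10, 7, 6).

(1, 8, 5)(2, 9, 3, 10, 7, 6)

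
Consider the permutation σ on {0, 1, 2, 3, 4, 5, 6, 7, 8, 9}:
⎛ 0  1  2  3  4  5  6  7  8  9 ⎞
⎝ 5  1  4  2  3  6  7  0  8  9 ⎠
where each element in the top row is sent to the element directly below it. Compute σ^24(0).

0

Tracing 0 → 5 → … returns to 0 after 4 steps, so 0 lies in a 4-cycle (0 5 6 7).
Powers repeat with period 4 on this cycle, and 24 mod 4 = 0, so σ^24(0) = σ^0(0).
So σ^24(0) = 0.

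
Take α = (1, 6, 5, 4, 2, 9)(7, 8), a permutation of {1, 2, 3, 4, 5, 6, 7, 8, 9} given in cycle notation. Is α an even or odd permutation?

even

The cycle lengths are 6, 2, 1.
A cycle of length ℓ contributes ℓ−1 transpositions, so α is a product of 5 + 1 = 6 transpositions — even.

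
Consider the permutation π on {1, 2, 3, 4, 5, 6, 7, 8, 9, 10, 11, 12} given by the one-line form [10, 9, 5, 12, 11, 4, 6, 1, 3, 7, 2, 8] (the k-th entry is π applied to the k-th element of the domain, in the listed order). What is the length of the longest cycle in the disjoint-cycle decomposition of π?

7

Decomposing into disjoint cycles gives (1, 10, 7, 6, 4, 12, 8)(2, 9, 3, 5, 11); the longest has length 7.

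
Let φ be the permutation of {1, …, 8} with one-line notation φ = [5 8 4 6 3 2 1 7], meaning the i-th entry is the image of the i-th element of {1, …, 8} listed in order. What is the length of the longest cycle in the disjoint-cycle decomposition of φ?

Decomposing into disjoint cycles gives (1 5 3 4 6 2 8 7); the longest has length 8.

8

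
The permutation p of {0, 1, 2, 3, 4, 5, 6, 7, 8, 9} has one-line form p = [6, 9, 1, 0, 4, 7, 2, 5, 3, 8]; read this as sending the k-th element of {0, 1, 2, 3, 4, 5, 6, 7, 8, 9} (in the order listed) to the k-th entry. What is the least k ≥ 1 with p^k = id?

The disjoint-cycle form of p has cycle lengths 7, 2, 1.
The order is lcm(7, 2) = 14.

14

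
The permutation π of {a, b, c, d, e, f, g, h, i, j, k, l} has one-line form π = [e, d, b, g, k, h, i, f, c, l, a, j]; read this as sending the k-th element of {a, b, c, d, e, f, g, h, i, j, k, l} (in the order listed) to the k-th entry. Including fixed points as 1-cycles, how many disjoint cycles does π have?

4

The cycle decomposition is (a e k)(b d g i c)(f h)(j l), which has 4 cycles (counting 1-cycles).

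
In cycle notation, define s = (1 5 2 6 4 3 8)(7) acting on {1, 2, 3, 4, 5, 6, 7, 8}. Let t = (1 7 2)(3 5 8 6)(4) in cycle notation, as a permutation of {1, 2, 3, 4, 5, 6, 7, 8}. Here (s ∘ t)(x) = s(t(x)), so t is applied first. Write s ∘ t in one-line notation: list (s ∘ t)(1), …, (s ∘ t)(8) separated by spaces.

(s ∘ t)(x) = s(t(x)). Computing each image: s(t(1)) = s(7) = 7, s(t(2)) = s(1) = 5, s(t(3)) = s(5) = 2, s(t(4)) = s(4) = 3, s(t(5)) = s(8) = 1, s(t(6)) = s(3) = 8, s(t(7)) = s(2) = 6, s(t(8)) = s(6) = 4.
Hence s ∘ t = [7 5 2 3 1 8 6 4].

7 5 2 3 1 8 6 4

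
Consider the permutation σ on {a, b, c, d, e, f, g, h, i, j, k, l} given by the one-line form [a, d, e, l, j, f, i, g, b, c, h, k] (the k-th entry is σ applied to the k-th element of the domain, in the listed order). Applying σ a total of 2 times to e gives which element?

c

Tracing e → j → … returns to e after 3 steps, so e lies in a 3-cycle (c e j).
Advancing 2 steps from e: e → j → c.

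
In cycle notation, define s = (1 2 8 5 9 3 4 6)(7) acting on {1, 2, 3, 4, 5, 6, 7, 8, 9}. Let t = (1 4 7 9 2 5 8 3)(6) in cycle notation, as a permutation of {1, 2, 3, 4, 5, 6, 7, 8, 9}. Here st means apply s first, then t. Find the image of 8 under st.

(st)(8) = t(s(8)). s(8) = 5, then t(5) = 8. So (st)(8) = 8.

8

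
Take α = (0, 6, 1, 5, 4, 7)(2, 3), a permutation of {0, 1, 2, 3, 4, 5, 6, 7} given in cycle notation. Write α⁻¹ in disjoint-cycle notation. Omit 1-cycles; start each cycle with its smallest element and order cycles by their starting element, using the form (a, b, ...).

(0, 7, 4, 5, 1, 6)(2, 3)

Inverting a permutation written in cycle notation just reverses the order within every cycle.
After reversing and putting each cycle's least element first, α⁻¹ = (0, 7, 4, 5, 1, 6)(2, 3).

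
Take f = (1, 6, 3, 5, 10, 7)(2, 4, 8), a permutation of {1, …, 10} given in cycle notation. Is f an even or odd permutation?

The cycle lengths are 6, 3, 1.
A cycle is odd iff its length is even; f has 1 even-length cycle, so sgn(f) = (−1)^1 and f is odd.

odd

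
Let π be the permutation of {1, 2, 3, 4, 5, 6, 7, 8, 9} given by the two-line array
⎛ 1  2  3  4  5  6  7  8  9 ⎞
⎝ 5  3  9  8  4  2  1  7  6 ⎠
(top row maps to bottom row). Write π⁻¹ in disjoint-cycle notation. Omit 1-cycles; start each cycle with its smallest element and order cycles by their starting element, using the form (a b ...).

(1 7 8 4 5)(2 6 9 3)

First write π in disjoint cycles: (1 5 4 8 7)(2 3 9 6).
Reversing each cycle (and rotating so the smallest element leads) gives π⁻¹ = (1 7 8 4 5)(2 6 9 3).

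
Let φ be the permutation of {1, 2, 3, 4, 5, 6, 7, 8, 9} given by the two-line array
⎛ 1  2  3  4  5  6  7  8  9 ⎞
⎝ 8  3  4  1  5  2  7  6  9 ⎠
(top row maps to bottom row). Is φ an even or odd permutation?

odd

In disjoint-cycle form the cycle lengths are 6, 1, 1, 1.
A cycle of length ℓ contributes ℓ−1 transpositions, so φ is a product of 5 transpositions — odd.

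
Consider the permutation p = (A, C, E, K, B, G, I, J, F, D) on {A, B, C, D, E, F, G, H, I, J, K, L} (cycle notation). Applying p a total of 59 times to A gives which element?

A lies in the 10-cycle (A, C, E, K, B, G, I, J, F, D).
On a 10-cycle, p^10 is the identity, so p^59 = p^9 there (59 ≡ 9 mod 10).
Stepping 9 places around the cycle: A → C → E → K → B → G → I → J → F → D.

D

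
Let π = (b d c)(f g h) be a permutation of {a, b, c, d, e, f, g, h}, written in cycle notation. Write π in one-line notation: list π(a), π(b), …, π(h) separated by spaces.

a d b c e g h f

Reading each image from the cycles: a→a, b→d, c→b, d→c, e→e, f→g, g→h, h→f.
Listing these in domain order gives a d b c e g h f.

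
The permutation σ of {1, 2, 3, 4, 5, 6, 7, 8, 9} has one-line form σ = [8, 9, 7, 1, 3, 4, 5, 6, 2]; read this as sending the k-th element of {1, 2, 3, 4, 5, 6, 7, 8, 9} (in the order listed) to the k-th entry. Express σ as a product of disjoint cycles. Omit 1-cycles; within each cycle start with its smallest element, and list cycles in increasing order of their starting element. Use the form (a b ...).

(1 8 6 4)(2 9)(3 7 5)

Iterating σ from 1 gives 1 → 8 → 6 → 4 → 1; that is the 4-cycle (1 8 6 4).
Repeating from the next unused element and collecting all non-trivial cycles gives (1 8 6 4)(2 9)(3 7 5).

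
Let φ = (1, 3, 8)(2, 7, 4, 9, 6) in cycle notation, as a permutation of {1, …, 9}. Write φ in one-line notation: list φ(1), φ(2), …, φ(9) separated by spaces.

3 7 8 9 5 2 4 1 6

Image by image: 1→3, 2→7, 3→8, 4→9, 5→5, 6→2, 7→4, 8→1, 9→6.
Listing these in domain order gives 3 7 8 9 5 2 4 1 6.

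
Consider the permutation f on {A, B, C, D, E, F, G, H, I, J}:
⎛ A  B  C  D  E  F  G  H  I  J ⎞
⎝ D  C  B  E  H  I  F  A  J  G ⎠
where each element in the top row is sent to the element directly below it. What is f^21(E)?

Tracing E → H → … returns to E after 4 steps, so E lies in a 4-cycle (A D E H).
Since the cycle has length 4, f^21 acts on it the same as f^1 (21 mod 4 = 1).
Advancing 1 step from E: E → H.

H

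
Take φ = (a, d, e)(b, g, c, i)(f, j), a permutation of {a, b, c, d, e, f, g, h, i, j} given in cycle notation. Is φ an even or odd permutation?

even

The cycle lengths are 4, 3, 2, 1.
A cycle of length ℓ contributes ℓ−1 transpositions, so φ is a product of 3 + 2 + 1 = 6 transpositions — even.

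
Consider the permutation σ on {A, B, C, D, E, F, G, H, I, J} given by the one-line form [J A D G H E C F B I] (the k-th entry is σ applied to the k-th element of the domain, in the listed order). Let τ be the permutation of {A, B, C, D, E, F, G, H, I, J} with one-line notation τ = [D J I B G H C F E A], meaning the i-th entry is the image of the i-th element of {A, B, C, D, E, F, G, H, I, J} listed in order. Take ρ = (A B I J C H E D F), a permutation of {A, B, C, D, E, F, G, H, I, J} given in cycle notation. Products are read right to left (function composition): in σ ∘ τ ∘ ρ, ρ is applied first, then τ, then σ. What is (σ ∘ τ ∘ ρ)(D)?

Chase D: ρ(D) = F; τ(F) = H; σ(H) = F. Hence (σ ∘ τ ∘ ρ)(D) = F.

F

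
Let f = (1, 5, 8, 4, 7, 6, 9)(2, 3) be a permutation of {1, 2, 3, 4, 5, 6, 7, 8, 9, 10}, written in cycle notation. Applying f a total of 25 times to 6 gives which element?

8

6 lies in the 7-cycle (1, 5, 8, 4, 7, 6, 9).
Since the cycle has length 7, f^25 acts on it the same as f^4 (25 mod 7 = 4).
Stepping 4 places around the cycle: 6 → 9 → 1 → 5 → 8.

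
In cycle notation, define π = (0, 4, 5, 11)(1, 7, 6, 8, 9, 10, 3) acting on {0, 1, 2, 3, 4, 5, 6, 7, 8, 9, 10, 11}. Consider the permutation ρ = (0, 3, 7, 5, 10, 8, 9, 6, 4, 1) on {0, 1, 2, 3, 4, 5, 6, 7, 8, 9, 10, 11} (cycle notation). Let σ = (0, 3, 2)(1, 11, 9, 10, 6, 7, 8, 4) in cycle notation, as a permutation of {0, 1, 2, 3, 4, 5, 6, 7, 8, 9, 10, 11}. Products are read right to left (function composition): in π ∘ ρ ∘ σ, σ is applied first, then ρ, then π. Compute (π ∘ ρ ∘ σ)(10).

5

(π ∘ ρ ∘ σ)(10) = π(ρ(σ(10))). σ(10) = 6, then ρ(6) = 4, then π(4) = 5, so the result is 5.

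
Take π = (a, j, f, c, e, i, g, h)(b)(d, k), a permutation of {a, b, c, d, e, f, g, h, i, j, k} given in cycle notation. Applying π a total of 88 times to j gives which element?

j lies in the 8-cycle (a, j, f, c, e, i, g, h).
Powers repeat with period 8 on this cycle, and 88 mod 8 = 0, so π^88(j) = π^0(j).
So π^88(j) = j.

j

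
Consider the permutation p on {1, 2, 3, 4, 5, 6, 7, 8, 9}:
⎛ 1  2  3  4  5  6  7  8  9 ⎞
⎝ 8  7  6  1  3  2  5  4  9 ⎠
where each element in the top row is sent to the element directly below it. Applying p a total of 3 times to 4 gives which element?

Tracing 4 → 1 → … returns to 4 after 3 steps, so 4 lies in a 3-cycle (1 8 4).
Since the cycle has length 3, p^3 acts on it the same as p^0 (3 mod 3 = 0).
So p^3(4) = 4.

4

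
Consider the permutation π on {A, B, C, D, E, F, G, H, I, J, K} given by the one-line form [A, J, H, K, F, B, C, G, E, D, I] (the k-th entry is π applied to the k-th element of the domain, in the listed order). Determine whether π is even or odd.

even

In disjoint-cycle form the cycle lengths are 7, 3, 1.
A cycle is odd iff its length is even; π has 0 even-length cycles, so sgn(π) = (−1)^0 and π is even.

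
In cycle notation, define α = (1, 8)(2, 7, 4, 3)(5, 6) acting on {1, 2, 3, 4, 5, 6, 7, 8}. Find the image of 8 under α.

Within (1, 8), 8 ↦ 1.

1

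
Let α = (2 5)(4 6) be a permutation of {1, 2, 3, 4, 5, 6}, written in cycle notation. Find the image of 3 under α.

3 does not appear in any cycle of α, so it is a fixed point: α(3) = 3.

3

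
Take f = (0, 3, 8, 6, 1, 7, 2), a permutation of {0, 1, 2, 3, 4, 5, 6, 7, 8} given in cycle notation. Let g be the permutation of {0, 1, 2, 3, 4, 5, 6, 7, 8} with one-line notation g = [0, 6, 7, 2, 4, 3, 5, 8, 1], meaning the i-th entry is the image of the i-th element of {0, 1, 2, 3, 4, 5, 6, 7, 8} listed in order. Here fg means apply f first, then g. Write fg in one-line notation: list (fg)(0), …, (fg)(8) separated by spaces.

2 8 0 1 4 3 6 7 5

(fg)(x) = g(f(x)). Computing each image: g(f(0)) = g(3) = 2, g(f(1)) = g(7) = 8, g(f(2)) = g(0) = 0, g(f(3)) = g(8) = 1, g(f(4)) = g(4) = 4, g(f(5)) = g(5) = 3, g(f(6)) = g(1) = 6, g(f(7)) = g(2) = 7, g(f(8)) = g(6) = 5.
Hence fg = [2 8 0 1 4 3 6 7 5].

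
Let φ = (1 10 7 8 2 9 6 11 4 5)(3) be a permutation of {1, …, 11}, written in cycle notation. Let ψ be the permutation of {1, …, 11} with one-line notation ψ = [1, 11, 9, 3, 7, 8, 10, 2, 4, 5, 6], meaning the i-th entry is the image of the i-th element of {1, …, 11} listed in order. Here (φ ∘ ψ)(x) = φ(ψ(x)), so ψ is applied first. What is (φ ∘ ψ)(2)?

ψ(2) = 11, then φ(11) = 4; composing gives (φ ∘ ψ)(2) = 4.

4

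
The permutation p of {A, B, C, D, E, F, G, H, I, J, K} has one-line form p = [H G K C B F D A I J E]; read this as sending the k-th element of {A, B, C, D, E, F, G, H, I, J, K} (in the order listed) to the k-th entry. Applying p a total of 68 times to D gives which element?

K

Tracing D → C → … returns to D after 6 steps, so D lies in a 6-cycle (B, G, D, C, K, E).
Since the cycle has length 6, p^68 acts on it the same as p^2 (68 mod 6 = 2).
Stepping 2 places around the cycle: D → C → K.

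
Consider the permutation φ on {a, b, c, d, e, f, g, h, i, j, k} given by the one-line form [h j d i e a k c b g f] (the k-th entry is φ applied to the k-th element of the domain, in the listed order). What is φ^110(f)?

Tracing f → a → … returns to f after 10 steps, so f lies in a 10-cycle (a h c d i b j g k f).
Since the cycle has length 10, φ^110 acts on it the same as φ^0 (110 mod 10 = 0).
So φ^110(f) = f.

f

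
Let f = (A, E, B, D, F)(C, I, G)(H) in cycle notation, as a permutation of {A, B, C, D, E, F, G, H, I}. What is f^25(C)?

C lies in the 3-cycle (C, I, G).
On a 3-cycle, f^3 is the identity, so f^25 = f^1 there (25 ≡ 1 mod 3).
Stepping 1 place around the cycle: C → I.

I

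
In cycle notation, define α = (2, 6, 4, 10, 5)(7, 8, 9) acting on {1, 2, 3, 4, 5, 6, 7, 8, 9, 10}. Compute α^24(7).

7

7 lies in the 3-cycle (7, 8, 9).
Since the cycle has length 3, α^24 acts on it the same as α^0 (24 mod 3 = 0).
So α^24(7) = 7.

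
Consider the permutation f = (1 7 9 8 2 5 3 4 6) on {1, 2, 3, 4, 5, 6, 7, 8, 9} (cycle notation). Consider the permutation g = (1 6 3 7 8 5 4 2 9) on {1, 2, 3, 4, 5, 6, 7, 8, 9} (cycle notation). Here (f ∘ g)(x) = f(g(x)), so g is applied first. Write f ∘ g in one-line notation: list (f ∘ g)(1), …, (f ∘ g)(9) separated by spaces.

(f ∘ g)(x) = f(g(x)). Computing each image: f(g(1)) = f(6) = 1, f(g(2)) = f(9) = 8, f(g(3)) = f(7) = 9, f(g(4)) = f(2) = 5, f(g(5)) = f(4) = 6, f(g(6)) = f(3) = 4, f(g(7)) = f(8) = 2, f(g(8)) = f(5) = 3, f(g(9)) = f(1) = 7.
Hence f ∘ g = [1 8 9 5 6 4 2 3 7].

1 8 9 5 6 4 2 3 7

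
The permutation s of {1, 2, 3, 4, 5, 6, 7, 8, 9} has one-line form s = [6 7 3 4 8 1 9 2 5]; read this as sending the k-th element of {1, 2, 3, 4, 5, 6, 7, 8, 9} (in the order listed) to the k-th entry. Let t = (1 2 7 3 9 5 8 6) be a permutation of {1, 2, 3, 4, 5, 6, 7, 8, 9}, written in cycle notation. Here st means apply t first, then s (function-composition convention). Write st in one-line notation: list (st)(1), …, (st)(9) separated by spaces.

7 9 5 4 2 6 3 1 8

(st)(x) = s(t(x)). Computing each image: s(t(1)) = s(2) = 7, s(t(2)) = s(7) = 9, s(t(3)) = s(9) = 5, s(t(4)) = s(4) = 4, s(t(5)) = s(8) = 2, s(t(6)) = s(1) = 6, s(t(7)) = s(3) = 3, s(t(8)) = s(6) = 1, s(t(9)) = s(5) = 8.
Hence st = [7 9 5 4 2 6 3 1 8].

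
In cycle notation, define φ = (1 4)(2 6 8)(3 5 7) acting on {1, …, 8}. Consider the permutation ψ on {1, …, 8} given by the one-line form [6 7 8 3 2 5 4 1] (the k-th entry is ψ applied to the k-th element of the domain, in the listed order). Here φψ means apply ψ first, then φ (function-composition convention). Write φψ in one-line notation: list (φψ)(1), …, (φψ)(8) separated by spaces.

8 3 2 5 6 7 1 4

Chase each element through ψ then φ: 1 → 6 → 8; 2 → 7 → 3; 3 → 8 → 2; 4 → 3 → 5; 5 → 2 → 6; 6 → 5 → 7; 7 → 4 → 1; 8 → 1 → 4.
So φψ in one-line form is 8 3 2 5 6 7 1 4.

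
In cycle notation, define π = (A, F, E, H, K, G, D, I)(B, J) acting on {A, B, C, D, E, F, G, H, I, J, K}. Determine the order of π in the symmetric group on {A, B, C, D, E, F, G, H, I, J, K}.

The cycle type of π is (8, 2, 1).
The order of π is the least common multiple of its cycle lengths: lcm(8, 2) = 8.

8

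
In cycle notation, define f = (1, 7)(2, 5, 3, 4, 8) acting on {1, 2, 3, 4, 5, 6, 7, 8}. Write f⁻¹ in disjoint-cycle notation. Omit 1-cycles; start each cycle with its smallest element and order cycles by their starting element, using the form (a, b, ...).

The inverse reverses each cycle.
Reversing each cycle of f and rotating so the smallest element leads gives (1, 7)(2, 8, 4, 3, 5).

(1, 7)(2, 8, 4, 3, 5)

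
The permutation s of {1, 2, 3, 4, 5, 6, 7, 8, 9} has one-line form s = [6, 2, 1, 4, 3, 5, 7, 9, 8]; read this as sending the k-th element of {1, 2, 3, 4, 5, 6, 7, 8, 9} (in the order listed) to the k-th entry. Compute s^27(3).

Tracing 3 → 1 → … returns to 3 after 4 steps, so 3 lies in a 4-cycle (1, 6, 5, 3).
Since the cycle has length 4, s^27 acts on it the same as s^3 (27 mod 4 = 3).
Advancing 3 steps from 3: 3 → 1 → 6 → 5.

5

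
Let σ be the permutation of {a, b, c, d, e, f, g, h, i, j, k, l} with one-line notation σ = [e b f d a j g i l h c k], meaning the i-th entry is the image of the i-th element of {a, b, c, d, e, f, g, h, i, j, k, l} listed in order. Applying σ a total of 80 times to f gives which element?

i

Tracing f → j → … returns to f after 7 steps, so f lies in a 7-cycle (c f j h i l k).
Powers repeat with period 7 on this cycle, and 80 mod 7 = 3, so σ^80(f) = σ^3(f).
Advancing 3 steps from f: f → j → h → i.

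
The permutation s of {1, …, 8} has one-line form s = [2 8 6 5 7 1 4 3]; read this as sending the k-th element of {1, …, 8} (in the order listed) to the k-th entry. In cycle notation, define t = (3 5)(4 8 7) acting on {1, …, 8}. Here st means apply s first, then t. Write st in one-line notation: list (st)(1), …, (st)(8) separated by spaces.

For each element, apply s then t: 1 → 2 → 2; 2 → 8 → 7; 3 → 6 → 6; 4 → 5 → 3; 5 → 7 → 4; 6 → 1 → 1; 7 → 4 → 8; 8 → 3 → 5.
So st in one-line form is 2 7 6 3 4 1 8 5.

2 7 6 3 4 1 8 5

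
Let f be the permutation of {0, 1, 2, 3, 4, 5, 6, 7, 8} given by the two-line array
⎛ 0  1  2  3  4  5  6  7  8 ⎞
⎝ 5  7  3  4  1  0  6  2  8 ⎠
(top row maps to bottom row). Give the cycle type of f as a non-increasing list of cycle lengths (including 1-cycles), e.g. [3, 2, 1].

The disjoint cycles are (0, 5)(1, 7, 2, 3, 4)(6)(8), with lengths 5, 2, 1, 1 in non-increasing order.

[5, 2, 1, 1]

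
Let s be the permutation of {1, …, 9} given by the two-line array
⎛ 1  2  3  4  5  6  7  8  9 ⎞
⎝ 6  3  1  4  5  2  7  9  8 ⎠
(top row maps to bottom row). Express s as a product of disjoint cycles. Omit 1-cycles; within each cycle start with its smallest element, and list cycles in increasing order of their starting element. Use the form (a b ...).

From 1: 1 → 6 → 2 → 3 → 1, closing the cycle (1 6 2 3).
Continuing from each remaining unvisited element yields (1 6 2 3)(8 9).

(1 6 2 3)(8 9)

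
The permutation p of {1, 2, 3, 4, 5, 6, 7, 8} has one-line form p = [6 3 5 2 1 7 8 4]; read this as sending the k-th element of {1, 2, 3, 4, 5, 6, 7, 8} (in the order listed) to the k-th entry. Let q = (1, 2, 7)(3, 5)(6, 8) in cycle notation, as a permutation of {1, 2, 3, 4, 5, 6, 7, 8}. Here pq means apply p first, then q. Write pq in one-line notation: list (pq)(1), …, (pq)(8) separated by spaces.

(pq)(x) = q(p(x)). Computing each image: q(p(1)) = q(6) = 8, q(p(2)) = q(3) = 5, q(p(3)) = q(5) = 3, q(p(4)) = q(2) = 7, q(p(5)) = q(1) = 2, q(p(6)) = q(7) = 1, q(p(7)) = q(8) = 6, q(p(8)) = q(4) = 4.
Hence pq = [8 5 3 7 2 1 6 4].

8 5 3 7 2 1 6 4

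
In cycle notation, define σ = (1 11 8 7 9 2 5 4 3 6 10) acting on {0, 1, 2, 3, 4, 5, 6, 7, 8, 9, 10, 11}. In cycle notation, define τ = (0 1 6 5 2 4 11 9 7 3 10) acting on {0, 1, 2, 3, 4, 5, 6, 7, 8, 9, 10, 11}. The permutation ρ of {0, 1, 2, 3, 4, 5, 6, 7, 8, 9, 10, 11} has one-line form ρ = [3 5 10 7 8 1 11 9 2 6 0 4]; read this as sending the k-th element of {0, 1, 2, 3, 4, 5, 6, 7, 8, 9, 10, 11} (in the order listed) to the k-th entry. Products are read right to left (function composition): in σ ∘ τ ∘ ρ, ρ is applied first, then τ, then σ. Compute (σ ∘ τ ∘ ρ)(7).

Apply the permutations in order: ρ(7) = 9, then τ(9) = 7, then σ(7) = 9. So (σ ∘ τ ∘ ρ)(7) = 9.

9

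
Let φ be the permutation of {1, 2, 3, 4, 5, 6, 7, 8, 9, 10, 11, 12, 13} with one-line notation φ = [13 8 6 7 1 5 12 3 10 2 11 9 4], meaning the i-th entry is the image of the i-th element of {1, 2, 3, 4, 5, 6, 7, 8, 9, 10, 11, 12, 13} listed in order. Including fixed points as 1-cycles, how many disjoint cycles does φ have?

The cycle decomposition is (1 13 4 7 12 9 10 2 8 3 6 5)(11), which has 2 cycles (counting 1-cycles).

2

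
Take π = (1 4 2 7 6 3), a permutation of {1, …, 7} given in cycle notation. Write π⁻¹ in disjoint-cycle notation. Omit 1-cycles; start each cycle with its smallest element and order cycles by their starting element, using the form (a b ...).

(1 3 6 7 2 4)

The inverse reverses each cycle.
Reversing each cycle of π and rotating so the smallest element leads gives (1 3 6 7 2 4).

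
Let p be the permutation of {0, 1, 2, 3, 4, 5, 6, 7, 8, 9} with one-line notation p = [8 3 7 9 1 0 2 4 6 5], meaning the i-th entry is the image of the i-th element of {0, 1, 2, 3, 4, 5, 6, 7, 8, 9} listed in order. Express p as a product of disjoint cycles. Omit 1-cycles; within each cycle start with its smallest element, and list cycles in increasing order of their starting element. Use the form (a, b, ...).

From 0: 0 → 8 → 6 → 2 → 7 → 4 → 1 → 3 → 9 → 5 → 0, closing the cycle (0, 8, 6, 2, 7, 4, 1, 3, 9, 5).
Continuing from each remaining unvisited element yields (0, 8, 6, 2, 7, 4, 1, 3, 9, 5).

(0, 8, 6, 2, 7, 4, 1, 3, 9, 5)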